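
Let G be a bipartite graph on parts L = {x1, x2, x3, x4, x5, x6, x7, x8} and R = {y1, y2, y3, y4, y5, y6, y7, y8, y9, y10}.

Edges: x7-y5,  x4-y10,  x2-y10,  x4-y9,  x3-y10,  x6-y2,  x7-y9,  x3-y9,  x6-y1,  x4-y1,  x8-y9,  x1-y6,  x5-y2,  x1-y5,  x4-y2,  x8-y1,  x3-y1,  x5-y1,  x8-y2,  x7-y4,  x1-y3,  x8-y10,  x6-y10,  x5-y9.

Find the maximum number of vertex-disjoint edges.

6

A valid assignment of size 6: x1-y3, x2-y10, x3-y9, x4-y2, x5-y1, x7-y4.
The set {x2, x3, x4, x5, x6, x8} has only 4 neighbours ({y1, y10, y2, y9}), so by Hall's theorem at most 6 of the 8 left vertices can be matched.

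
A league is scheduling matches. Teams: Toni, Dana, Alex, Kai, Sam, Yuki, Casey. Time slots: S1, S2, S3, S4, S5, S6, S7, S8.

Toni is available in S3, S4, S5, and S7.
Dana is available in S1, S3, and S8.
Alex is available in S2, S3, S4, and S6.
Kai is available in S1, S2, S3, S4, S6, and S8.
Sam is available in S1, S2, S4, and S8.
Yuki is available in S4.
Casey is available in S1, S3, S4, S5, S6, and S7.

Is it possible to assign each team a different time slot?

Yes

A valid assignment of size 7: Toni→S3, Dana→S8, Alex→S2, Kai→S6, Sam→S1, Yuki→S4, Casey→S7.
All 7 teams are covered.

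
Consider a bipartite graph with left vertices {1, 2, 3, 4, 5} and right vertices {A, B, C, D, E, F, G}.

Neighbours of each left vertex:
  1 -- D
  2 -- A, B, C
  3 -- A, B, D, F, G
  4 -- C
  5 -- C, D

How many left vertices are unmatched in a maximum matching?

1

For example, pair 1→D, 2→B, 3→G, 4→C.
The set {1, 4, 5} has only 2 neighbours ({C, D}), so by Hall's theorem at most 4 of the 5 left vertices can be matched.
That matches 4 of the 5, leaving 1 unmatched; no matching can do better.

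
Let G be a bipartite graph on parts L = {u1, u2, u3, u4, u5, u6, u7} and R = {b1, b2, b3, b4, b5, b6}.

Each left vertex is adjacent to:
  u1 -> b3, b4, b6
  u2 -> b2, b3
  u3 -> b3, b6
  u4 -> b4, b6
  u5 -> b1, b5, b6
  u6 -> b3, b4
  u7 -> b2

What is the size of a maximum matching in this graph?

5

A valid assignment of size 5: u1–b4, u2–b2, u3–b3, u4–b6, u5–b5.
The set {u1, u2, u3, u4, u6, u7} has only 4 neighbours ({b2, b3, b4, b6}), so by Hall's theorem at most 5 of the 7 left vertices can be matched.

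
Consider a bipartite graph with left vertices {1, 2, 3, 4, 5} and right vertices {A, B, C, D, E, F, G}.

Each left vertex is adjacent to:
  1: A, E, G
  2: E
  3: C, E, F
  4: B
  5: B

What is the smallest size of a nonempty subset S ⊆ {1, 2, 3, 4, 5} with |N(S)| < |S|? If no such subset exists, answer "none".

2

Take S = {4, 5}. Its neighbourhood is {B}, so |N(S)| = 1 < |S| = 2.
No single vertex violates Hall's condition since each has at least one neighbour, so 2 is the minimum.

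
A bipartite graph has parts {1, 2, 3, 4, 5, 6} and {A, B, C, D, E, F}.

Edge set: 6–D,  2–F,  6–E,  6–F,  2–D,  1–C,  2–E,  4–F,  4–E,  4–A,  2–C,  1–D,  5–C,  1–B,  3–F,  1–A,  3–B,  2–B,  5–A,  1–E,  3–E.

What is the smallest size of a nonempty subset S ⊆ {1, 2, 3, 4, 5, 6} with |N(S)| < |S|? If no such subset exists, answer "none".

none

A matching saturating every left vertex exists, for instance 1→A, 2→D, 3→B, 4→F, 5→C, 6→E.
By Hall's marriage theorem, this means |N(S)| ≥ |S| for every subset S, so no violating subset exists.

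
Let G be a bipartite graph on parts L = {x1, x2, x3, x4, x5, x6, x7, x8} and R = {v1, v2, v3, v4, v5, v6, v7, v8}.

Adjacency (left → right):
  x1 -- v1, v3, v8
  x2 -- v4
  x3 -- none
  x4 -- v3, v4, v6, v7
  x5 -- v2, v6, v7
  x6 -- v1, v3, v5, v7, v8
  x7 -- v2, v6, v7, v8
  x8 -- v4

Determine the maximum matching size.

One maximum matching: x1–v1, x2–v4, x4–v6, x5–v7, x6–v3, x7–v2.
The set {x2, x3, x8} has only 1 neighbour ({v4}), so by Hall's theorem at most 6 of the 8 left vertices can be matched.

6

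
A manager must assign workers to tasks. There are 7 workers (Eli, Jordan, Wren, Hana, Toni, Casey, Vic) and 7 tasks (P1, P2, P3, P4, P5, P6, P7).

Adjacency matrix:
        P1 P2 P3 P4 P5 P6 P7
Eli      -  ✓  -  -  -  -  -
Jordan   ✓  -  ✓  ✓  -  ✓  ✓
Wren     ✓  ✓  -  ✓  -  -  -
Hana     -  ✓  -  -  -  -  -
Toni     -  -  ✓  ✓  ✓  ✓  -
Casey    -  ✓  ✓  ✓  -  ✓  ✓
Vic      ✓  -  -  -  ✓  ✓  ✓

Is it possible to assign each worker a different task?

The set {Eli, Hana} has only 1 neighbour ({P2}), so by Hall's theorem at most 6 of the 7 workers can be matched.
Hence no matching covers every worker.

No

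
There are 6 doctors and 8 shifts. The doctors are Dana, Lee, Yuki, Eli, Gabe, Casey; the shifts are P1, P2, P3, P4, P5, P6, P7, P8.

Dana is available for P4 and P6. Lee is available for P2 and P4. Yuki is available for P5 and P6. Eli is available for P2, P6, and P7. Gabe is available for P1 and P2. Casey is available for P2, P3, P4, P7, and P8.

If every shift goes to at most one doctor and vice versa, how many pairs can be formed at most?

6

A valid assignment of size 6: Dana→P6, Lee→P4, Yuki→P5, Eli→P7, Gabe→P1, Casey→P3.
This saturates every doctor, so 6 is the maximum.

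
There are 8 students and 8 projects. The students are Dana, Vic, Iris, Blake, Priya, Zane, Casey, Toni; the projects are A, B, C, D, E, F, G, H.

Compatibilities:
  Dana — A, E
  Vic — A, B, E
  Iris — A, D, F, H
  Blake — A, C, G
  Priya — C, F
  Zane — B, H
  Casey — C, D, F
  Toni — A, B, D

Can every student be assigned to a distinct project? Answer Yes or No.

Yes

For example, pair Dana–A, Vic–E, Iris–D, Blake–G, Priya–C, Zane–H, Casey–F, Toni–B.
Every student is matched, so this is a perfect matching.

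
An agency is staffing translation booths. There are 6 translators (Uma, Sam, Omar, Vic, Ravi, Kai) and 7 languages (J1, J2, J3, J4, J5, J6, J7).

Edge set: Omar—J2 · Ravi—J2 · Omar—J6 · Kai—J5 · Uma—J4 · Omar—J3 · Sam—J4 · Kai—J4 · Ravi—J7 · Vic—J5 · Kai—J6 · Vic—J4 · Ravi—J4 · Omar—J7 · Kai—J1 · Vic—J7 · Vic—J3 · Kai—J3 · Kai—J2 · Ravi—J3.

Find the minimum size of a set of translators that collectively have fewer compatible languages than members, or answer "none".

Take S = {Uma, Sam}. Its neighbourhood is {J4}, so |N(S)| = 1 < |S| = 2.
No single vertex violates Hall's condition since each has at least one neighbour, so 2 is the minimum.

2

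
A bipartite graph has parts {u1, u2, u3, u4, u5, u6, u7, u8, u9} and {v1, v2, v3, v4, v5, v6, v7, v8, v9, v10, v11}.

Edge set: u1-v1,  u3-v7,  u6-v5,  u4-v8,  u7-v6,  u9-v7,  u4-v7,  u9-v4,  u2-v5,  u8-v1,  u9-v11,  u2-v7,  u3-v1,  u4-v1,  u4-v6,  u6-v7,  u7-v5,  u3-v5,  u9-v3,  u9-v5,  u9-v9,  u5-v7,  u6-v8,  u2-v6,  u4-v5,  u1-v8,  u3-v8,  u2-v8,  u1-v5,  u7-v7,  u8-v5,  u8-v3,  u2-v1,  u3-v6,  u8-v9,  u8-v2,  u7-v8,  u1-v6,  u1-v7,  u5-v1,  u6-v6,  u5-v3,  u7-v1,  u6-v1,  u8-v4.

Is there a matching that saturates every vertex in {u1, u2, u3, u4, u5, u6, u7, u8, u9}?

No

The set {u1, u2, u3, u4, u6, u7} has only 5 neighbours ({v1, v5, v6, v7, v8}), so by Hall's theorem at most 8 of the 9 left vertices can be matched.
Hence no matching covers every left vertex.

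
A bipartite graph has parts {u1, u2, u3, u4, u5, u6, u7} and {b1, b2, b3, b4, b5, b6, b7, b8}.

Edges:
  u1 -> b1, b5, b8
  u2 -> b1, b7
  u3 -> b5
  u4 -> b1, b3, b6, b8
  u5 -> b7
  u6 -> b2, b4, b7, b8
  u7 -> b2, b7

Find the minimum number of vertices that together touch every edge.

7

A maximum matching has 7 edges (e.g. u1–b8, u2–b1, u3–b5, u4–b3, u5–b7, u6–b4, u7–b2).
By König's theorem the minimum vertex cover has the same size. One such cover is {u1, u2, u3, u4, u5, u6, u7}.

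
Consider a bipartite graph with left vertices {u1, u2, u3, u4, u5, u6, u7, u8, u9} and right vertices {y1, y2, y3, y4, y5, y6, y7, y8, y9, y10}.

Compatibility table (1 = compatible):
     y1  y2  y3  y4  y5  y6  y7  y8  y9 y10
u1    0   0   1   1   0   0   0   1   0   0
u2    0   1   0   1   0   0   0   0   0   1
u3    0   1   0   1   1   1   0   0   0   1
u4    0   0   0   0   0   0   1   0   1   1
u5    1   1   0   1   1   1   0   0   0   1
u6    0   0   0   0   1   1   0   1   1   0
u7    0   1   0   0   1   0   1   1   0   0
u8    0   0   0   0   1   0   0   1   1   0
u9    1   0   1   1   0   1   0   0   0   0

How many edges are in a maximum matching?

9

One maximum matching: u1→y8, u2→y2, u3→y6, u4→y10, u5→y4, u6→y9, u7→y7, u8→y5, u9→y3.
All 9 left vertices are matched, so no larger matching exists.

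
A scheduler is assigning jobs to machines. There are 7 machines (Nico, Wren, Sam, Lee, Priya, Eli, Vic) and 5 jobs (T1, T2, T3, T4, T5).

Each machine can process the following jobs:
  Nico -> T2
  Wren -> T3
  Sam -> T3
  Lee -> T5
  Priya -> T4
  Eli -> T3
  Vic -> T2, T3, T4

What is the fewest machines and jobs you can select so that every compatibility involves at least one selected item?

4

{Lee, T2, T3, T4} is a vertex cover of size 4: every edge has an endpoint in this set.
No smaller cover exists because Nico–T2, Wren–T3, Lee–T5, Priya–T4 is a matching of size 4, and a cover must include an endpoint of each of these disjoint edges (König's theorem).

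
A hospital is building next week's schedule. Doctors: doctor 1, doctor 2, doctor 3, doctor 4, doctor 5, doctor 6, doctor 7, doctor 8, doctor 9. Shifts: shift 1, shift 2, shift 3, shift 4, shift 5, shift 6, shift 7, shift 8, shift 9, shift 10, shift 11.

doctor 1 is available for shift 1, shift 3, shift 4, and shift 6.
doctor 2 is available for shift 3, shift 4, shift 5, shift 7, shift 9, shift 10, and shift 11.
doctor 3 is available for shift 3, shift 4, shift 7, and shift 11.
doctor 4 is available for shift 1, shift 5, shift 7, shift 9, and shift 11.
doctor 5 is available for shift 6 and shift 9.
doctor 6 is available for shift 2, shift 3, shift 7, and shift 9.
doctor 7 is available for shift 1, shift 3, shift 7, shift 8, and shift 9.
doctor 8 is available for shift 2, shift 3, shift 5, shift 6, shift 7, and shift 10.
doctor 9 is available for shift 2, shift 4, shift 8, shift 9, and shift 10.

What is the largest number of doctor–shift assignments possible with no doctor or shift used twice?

9

One maximum matching: doctor 1→shift 3, doctor 2→shift 5, doctor 3→shift 4, doctor 4→shift 11, doctor 5→shift 9, doctor 6→shift 2, doctor 7→shift 7, doctor 8→shift 6, doctor 9→shift 8.
This saturates every doctor, so 9 is the maximum.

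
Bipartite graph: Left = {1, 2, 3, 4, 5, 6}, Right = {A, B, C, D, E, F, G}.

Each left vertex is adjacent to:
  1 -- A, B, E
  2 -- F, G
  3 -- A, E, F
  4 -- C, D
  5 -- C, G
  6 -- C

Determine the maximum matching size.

6

One maximum matching: 1–B, 2–F, 3–E, 4–D, 5–G, 6–C.
All 6 left vertices are matched, so no larger matching exists.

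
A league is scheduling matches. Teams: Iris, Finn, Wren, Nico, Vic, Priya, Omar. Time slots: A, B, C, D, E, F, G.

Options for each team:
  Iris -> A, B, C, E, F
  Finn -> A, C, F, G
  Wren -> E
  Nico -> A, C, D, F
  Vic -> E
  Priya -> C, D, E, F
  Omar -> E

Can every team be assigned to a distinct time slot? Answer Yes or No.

The set {Wren, Vic, Omar} has only 1 neighbour ({E}), so by Hall's theorem at most 5 of the 7 teams can be matched.
Hence no matching covers every team.

No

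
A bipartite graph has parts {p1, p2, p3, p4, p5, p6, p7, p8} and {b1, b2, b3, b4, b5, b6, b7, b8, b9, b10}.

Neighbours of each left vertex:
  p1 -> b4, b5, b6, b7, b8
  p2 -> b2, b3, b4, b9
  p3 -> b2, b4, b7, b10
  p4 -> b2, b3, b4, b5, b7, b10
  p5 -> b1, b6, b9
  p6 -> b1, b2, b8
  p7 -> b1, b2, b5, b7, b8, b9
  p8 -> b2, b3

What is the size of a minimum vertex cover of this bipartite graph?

8

{p1, p2, p3, p4, p5, p6, p7, p8} is a vertex cover of size 8: every edge has an endpoint in this set.
No smaller cover exists because p1–b6, p2–b4, p3–b7, p4–b5, p5–b9, p6–b8, p7–b1, p8–b3 is a matching of size 8, and a cover must include an endpoint of each of these disjoint edges (König's theorem).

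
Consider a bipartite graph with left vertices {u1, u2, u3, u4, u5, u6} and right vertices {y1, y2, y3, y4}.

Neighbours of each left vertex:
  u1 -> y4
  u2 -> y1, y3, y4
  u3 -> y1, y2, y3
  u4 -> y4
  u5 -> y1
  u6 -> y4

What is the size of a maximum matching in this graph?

4

A valid assignment of size 4: u1→y4, u2→y3, u3→y2, u5→y1.
The set {u1, u4, u6} has only 1 neighbour ({y4}), so by Hall's theorem at most 4 of the 6 left vertices can be matched.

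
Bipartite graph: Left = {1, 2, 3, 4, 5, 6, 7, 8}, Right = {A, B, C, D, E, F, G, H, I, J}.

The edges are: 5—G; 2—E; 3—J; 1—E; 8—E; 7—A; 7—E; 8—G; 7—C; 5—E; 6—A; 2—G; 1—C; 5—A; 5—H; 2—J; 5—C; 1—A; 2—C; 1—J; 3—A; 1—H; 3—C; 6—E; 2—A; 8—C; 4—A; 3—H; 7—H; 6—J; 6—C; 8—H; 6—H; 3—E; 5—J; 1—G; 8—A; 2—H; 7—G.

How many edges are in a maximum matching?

6

One maximum matching: 1→E, 2→H, 3→C, 4→A, 5→G, 6→J.
The set {1, 2, 3, 4, 5, 6, 7, 8} has only 6 neighbours ({A, C, E, G, H, J}), so by Hall's theorem at most 6 of the 8 left vertices can be matched.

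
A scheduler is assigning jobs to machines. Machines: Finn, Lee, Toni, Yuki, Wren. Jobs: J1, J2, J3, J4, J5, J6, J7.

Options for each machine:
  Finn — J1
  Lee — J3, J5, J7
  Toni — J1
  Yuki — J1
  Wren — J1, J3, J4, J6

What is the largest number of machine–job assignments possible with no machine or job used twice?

3

For example, pair Finn–J1, Lee–J7, Wren–J3.
The set {Finn, Toni, Yuki} has only 1 neighbour ({J1}), so by Hall's theorem at most 3 of the 5 machines can be matched.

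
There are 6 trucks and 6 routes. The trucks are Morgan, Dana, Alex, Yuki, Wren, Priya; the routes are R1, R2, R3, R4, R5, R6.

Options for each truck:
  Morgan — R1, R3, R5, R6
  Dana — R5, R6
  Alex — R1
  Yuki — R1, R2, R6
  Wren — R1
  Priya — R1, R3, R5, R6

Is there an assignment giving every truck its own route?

The set {Alex, Wren} has only 1 neighbour ({R1}), so by Hall's theorem at most 5 of the 6 trucks can be matched.
Hence no matching covers every truck.

No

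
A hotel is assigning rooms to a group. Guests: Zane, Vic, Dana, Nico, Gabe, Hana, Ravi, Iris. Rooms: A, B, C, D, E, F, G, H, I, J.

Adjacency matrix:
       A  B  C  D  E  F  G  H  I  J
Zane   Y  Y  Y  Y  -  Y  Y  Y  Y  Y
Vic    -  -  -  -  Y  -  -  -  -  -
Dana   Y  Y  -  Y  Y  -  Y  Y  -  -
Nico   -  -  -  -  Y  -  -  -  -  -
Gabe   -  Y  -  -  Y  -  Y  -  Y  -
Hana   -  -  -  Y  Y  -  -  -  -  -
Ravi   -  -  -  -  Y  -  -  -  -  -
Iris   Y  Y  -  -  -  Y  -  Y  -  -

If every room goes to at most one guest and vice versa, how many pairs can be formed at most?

A valid assignment of size 6: Zane-J, Vic-E, Dana-A, Gabe-G, Hana-D, Iris-B.
The set {Vic, Nico, Ravi} has only 1 neighbour ({E}), so by Hall's theorem at most 6 of the 8 guests can be matched.

6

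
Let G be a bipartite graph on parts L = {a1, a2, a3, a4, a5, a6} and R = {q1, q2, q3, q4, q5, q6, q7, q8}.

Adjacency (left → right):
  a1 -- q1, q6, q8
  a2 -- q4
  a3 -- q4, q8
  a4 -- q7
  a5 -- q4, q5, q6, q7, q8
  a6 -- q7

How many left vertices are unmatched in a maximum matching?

For example, pair a1→q1, a2→q4, a3→q8, a4→q7, a5→q6.
The set {a4, a6} has only 1 neighbour ({q7}), so by Hall's theorem at most 5 of the 6 left vertices can be matched.
That matches 5 of the 6, leaving 1 unmatched; no matching can do better.

1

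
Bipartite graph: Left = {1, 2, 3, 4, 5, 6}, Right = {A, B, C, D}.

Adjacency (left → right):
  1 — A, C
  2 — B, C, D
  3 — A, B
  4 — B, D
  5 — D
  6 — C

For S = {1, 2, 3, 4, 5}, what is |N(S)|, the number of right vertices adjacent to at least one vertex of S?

4

The union of neighbours of {1, 2, 3, 4, 5} is {A, B, C, D}, which has 4 elements.
Since |N(S)| = 4 < |S| = 5, Hall's condition fails for this subset.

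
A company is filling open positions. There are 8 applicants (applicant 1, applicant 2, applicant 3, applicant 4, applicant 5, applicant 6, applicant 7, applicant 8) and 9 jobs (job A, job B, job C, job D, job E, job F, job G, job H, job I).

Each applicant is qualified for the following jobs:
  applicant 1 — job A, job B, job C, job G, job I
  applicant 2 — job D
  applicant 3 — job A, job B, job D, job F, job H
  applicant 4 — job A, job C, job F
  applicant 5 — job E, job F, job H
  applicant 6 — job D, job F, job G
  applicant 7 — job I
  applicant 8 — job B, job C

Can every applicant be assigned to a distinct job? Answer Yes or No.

Yes

A valid assignment of size 8: applicant 1→job G, applicant 2→job D, applicant 3→job H, applicant 4→job A, applicant 5→job E, applicant 6→job F, applicant 7→job I, applicant 8→job B.
All 8 applicants are covered.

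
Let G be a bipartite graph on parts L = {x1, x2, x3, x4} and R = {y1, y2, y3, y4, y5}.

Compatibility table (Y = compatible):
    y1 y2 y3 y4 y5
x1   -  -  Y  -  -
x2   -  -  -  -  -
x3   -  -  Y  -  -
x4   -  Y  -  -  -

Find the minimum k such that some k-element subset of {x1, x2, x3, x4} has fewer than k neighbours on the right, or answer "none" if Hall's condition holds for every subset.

1

Take S = {x2}. Its neighbourhood is {}, so |N(S)| = 0 < |S| = 1.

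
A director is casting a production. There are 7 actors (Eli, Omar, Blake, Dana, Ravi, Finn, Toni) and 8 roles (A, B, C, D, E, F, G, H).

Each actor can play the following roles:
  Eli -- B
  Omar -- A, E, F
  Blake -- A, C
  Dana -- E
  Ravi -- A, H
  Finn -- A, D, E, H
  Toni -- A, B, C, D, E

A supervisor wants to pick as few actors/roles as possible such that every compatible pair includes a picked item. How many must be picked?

7

The 7 edges Eli–B, Omar–F, Blake–C, Dana–E, Ravi–H, Finn–D, Toni–A form a matching, so any vertex cover needs at least 7 vertices (one per matched edge).
Conversely {Eli, Omar, Blake, Dana, Ravi, Finn, Toni} meets every edge and has exactly 7 vertices, so 7 is optimal.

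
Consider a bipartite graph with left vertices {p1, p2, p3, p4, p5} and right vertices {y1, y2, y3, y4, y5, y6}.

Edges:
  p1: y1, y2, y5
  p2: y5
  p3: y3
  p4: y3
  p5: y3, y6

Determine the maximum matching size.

A valid assignment of size 4: p1→y1, p2→y5, p3→y3, p5→y6.
The set {p3, p4} has only 1 neighbour ({y3}), so by Hall's theorem at most 4 of the 5 left vertices can be matched.

4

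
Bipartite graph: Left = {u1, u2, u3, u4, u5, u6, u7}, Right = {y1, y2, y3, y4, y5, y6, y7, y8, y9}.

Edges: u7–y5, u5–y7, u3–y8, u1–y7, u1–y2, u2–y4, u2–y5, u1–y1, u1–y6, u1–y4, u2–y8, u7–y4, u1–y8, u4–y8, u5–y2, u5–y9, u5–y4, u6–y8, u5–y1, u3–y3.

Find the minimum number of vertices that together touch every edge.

A maximum matching has 6 edges (e.g. u1–y6, u2–y5, u3–y3, u4–y8, u5–y7, u7–y4).
By König's theorem the minimum vertex cover has the same size. One such cover is {u1, u2, u3, u5, u7, y8}.

6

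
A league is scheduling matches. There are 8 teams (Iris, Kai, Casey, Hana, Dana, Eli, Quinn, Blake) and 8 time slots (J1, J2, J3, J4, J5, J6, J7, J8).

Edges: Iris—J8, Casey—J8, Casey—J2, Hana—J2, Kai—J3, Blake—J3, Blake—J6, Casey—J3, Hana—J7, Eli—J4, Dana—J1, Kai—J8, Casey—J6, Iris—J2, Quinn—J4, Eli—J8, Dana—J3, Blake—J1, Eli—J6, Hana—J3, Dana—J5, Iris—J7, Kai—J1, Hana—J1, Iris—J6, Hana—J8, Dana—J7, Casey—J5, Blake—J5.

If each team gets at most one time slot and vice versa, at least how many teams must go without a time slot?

0

One maximum matching: Iris→J7, Kai→J8, Casey→J5, Hana→J2, Dana→J1, Eli→J6, Quinn→J4, Blake→J3.
This saturates every team, so 8 is the maximum.
That matches 8 of the 8, leaving 0 unmatched; no matching can do better.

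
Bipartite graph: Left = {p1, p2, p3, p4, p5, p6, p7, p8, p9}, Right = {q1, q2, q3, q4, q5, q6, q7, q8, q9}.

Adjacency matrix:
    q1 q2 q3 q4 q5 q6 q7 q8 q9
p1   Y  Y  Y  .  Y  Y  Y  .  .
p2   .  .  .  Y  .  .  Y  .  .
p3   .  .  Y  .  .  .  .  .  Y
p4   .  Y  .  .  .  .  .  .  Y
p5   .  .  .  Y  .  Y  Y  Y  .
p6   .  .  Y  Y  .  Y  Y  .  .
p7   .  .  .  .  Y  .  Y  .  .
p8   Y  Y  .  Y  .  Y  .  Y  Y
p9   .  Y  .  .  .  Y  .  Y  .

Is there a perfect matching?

Yes

For example, pair p1-q1, p2-q4, p3-q3, p4-q2, p5-q7, p6-q6, p7-q5, p8-q9, p9-q8.
All 9 left vertices are covered.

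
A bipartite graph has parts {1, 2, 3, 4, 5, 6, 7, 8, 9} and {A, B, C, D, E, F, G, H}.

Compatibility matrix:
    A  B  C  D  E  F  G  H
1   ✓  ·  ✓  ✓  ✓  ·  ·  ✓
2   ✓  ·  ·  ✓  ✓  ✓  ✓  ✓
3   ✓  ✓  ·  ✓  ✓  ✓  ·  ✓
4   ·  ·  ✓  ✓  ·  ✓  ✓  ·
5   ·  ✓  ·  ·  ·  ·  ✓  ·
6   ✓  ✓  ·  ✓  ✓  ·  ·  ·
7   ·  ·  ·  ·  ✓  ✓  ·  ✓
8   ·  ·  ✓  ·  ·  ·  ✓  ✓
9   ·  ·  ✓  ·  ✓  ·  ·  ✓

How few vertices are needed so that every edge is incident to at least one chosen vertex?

8

{A, B, C, D, E, F, G, H} is a vertex cover of size 8: every edge has an endpoint in this set.
No smaller cover exists because 1–E, 2–D, 3–A, 4–F, 5–G, 6–B, 7–H, 8–C is a matching of size 8, and a cover must include an endpoint of each of these disjoint edges (König's theorem).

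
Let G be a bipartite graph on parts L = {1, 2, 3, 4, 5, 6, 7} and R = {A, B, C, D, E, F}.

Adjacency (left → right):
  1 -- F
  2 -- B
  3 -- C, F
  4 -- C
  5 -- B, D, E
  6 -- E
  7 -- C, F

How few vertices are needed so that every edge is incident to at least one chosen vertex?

5

{2, 5, 6, C, F} is a vertex cover of size 5: every edge has an endpoint in this set.
No smaller cover exists because 1–F, 2–B, 3–C, 5–D, 6–E is a matching of size 5, and a cover must include an endpoint of each of these disjoint edges (König's theorem).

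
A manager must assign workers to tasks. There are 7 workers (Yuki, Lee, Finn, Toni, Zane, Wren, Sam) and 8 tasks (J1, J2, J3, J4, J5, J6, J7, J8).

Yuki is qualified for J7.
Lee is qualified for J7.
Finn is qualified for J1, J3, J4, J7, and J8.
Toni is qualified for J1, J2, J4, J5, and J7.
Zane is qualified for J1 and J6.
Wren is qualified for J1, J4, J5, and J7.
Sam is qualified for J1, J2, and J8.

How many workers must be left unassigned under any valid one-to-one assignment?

1

One maximum matching: Yuki-J7, Finn-J1, Toni-J2, Zane-J6, Wren-J5, Sam-J8.
The set {Yuki, Lee} has only 1 neighbour ({J7}), so by Hall's theorem at most 6 of the 7 workers can be matched.
That matches 6 of the 7, leaving 1 unmatched; no matching can do better.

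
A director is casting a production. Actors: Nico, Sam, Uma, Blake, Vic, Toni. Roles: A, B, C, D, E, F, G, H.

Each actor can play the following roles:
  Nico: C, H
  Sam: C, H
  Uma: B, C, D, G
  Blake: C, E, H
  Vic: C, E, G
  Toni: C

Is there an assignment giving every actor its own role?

The set {Nico, Sam, Toni} has only 2 neighbours ({C, H}), so by Hall's theorem at most 5 of the 6 actors can be matched.
Hence no matching covers every actor.

No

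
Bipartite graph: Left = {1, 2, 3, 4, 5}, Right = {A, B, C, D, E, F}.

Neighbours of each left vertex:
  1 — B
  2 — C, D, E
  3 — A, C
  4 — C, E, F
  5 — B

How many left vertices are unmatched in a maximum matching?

1

One maximum matching: 1-B, 2-C, 3-A, 4-E.
The set {1, 5} has only 1 neighbour ({B}), so by Hall's theorem at most 4 of the 5 left vertices can be matched.
That matches 4 of the 5, leaving 1 unmatched; no matching can do better.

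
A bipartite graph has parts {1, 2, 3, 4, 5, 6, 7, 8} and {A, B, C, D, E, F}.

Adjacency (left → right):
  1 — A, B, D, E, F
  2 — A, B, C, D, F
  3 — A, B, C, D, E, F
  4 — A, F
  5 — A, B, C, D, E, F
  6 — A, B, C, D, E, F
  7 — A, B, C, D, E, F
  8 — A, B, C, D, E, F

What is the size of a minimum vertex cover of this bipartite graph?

6

The 6 edges 1–D, 2–C, 3–B, 4–F, 5–E, 6–A form a matching, so any vertex cover needs at least 6 vertices (one per matched edge).
Conversely {A, B, C, D, E, F} meets every edge and has exactly 6 vertices, so 6 is optimal.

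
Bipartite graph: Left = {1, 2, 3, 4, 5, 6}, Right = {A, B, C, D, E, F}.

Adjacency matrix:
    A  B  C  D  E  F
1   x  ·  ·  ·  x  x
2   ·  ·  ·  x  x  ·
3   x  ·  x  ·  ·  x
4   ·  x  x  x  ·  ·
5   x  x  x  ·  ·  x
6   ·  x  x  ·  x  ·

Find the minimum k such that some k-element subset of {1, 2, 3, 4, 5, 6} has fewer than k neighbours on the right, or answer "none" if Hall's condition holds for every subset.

A matching saturating every left vertex exists, for instance 1→A, 2→E, 3→C, 4→D, 5→F, 6→B.
By Hall's marriage theorem, this means |N(S)| ≥ |S| for every subset S, so no violating subset exists.

none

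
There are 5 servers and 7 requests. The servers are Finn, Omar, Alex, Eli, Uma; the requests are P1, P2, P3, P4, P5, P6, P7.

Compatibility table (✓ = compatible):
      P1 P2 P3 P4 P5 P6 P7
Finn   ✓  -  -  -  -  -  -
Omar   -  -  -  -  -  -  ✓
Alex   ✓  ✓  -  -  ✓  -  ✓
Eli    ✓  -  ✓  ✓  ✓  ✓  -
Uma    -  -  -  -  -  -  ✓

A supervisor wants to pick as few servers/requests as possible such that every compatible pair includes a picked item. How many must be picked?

4

The 4 edges Finn–P1, Omar–P7, Alex–P5, Eli–P3 form a matching, so any vertex cover needs at least 4 vertices (one per matched edge).
Conversely {Finn, Alex, Eli, P7} meets every edge and has exactly 4 vertices, so 4 is optimal.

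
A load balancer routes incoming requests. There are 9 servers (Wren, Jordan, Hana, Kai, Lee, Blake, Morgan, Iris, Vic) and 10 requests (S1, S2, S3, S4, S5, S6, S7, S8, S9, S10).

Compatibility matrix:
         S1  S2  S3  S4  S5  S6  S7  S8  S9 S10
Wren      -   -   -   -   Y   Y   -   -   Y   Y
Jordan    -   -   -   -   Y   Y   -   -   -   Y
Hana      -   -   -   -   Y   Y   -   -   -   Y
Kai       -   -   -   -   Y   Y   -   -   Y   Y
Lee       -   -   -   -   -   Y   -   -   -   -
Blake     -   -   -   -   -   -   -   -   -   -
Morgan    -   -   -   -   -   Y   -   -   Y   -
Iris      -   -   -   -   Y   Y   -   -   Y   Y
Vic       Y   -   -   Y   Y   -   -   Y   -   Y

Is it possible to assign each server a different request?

The set {Wren, Jordan, Hana, Kai, Lee, Blake, Morgan, Iris} has only 4 neighbours ({S10, S5, S6, S9}), so by Hall's theorem at most 5 of the 9 servers can be matched.
Hence no matching covers every server.

No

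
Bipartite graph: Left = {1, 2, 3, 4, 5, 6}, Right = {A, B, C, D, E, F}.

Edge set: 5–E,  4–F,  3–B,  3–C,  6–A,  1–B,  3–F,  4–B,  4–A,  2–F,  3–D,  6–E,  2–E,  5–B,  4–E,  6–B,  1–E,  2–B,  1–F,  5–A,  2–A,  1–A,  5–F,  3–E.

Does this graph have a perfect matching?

No

The set {1, 2, 4, 5, 6} has only 4 neighbours ({A, B, E, F}), so by Hall's theorem at most 5 of the 6 left vertices can be matched.
Hence no matching covers every left vertex.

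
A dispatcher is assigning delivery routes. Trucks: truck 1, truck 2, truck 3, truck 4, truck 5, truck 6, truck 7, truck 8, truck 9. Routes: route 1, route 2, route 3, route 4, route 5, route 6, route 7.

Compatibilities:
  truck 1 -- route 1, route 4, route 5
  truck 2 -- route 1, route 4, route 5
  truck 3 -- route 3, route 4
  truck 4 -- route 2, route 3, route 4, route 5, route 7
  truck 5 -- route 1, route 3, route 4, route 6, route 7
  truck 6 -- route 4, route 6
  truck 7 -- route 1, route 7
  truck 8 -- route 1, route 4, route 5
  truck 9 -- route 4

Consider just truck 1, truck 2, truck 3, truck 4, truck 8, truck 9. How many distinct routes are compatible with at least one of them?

6

The union of neighbours of {truck 1, truck 2, truck 3, truck 4, truck 8, truck 9} is {route 1, route 2, route 3, route 4, route 5, route 7}, which has 6 elements.
Since |N(S)| = 6 ≥ |S| = 6, Hall's condition holds for this subset.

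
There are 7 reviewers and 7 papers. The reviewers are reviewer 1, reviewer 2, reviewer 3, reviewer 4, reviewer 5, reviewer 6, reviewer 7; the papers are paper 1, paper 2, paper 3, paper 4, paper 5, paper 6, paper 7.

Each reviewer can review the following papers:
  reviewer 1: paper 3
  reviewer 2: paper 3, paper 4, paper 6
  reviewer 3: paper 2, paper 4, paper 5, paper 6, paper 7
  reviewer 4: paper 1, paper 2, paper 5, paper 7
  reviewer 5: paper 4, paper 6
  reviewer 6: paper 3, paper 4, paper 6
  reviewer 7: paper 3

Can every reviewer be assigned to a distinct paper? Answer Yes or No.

No

The set {reviewer 1, reviewer 2, reviewer 5, reviewer 6, reviewer 7} has only 3 neighbours ({paper 3, paper 4, paper 6}), so by Hall's theorem at most 5 of the 7 reviewers can be matched.
Hence no matching covers every reviewer.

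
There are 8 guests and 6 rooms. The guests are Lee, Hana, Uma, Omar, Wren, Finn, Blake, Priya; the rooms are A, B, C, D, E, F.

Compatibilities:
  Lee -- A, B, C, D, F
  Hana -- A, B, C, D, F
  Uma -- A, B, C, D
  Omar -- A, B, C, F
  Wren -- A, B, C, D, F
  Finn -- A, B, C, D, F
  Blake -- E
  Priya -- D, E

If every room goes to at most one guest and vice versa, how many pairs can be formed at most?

One maximum matching: Lee–B, Hana–D, Uma–C, Omar–F, Wren–A, Blake–E.
The set {Lee, Hana, Uma, Omar, Wren, Finn, Blake, Priya} has only 6 neighbours ({A, B, C, D, E, F}), so by Hall's theorem at most 6 of the 8 guests can be matched.

6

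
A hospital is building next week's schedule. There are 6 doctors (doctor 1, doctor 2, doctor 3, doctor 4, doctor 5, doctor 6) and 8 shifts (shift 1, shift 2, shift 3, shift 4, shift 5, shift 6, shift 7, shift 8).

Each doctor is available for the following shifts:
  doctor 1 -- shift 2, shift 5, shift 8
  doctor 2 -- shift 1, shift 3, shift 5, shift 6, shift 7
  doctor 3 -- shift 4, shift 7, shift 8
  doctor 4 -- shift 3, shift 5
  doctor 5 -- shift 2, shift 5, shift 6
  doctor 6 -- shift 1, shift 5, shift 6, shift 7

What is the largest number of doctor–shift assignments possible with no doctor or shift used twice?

6

One maximum matching: doctor 1-shift 2, doctor 2-shift 7, doctor 3-shift 8, doctor 4-shift 3, doctor 5-shift 5, doctor 6-shift 6.
This saturates every doctor, so 6 is the maximum.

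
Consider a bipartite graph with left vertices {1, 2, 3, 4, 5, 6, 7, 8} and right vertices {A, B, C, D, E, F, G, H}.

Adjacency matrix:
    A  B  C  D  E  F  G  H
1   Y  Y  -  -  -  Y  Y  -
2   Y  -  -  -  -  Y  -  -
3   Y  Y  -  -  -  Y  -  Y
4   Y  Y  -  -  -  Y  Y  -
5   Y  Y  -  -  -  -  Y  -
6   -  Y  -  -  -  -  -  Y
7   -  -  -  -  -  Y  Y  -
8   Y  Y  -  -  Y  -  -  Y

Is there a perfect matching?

The set {1, 2, 3, 4, 5, 6, 7} has only 5 neighbours ({A, B, F, G, H}), so by Hall's theorem at most 6 of the 8 left vertices can be matched.
Hence no matching covers every left vertex.

No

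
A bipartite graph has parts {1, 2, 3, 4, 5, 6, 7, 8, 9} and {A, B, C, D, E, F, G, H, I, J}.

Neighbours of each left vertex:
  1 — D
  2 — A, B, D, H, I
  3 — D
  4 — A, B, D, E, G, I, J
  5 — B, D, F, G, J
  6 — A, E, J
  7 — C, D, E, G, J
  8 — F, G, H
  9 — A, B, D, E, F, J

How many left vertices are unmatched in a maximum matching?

One maximum matching: 1→D, 2→H, 4→A, 5→B, 6→E, 7→G, 8→F, 9→J.
The set {1, 3} has only 1 neighbour ({D}), so by Hall's theorem at most 8 of the 9 left vertices can be matched.
That matches 8 of the 9, leaving 1 unmatched; no matching can do better.

1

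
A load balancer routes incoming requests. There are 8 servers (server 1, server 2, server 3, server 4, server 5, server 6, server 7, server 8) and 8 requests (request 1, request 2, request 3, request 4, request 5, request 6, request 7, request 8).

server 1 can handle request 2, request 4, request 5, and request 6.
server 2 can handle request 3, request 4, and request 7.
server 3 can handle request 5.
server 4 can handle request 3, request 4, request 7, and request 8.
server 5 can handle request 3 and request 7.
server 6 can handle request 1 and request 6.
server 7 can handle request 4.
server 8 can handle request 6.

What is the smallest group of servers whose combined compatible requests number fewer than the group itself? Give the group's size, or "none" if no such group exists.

A matching saturating every server exists, for instance server 1→request 2, server 2→request 3, server 3→request 5, server 4→request 8, server 5→request 7, server 6→request 1, server 7→request 4, server 8→request 6.
By Hall's marriage theorem, this means |N(S)| ≥ |S| for every subset S, so no violating subset exists.

none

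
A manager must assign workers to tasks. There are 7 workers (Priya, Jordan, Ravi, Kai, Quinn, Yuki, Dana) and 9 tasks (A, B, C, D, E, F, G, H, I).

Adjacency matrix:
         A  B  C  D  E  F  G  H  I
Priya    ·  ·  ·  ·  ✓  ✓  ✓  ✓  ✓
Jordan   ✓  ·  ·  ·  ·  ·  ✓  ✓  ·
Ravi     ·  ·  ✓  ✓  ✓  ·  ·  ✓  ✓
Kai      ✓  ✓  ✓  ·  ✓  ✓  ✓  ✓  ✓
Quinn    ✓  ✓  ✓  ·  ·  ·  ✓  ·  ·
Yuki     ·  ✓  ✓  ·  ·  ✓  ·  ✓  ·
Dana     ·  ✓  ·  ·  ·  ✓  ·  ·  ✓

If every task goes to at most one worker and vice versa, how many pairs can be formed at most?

For example, pair Priya-E, Jordan-A, Ravi-H, Kai-G, Quinn-C, Yuki-F, Dana-B.
All 7 workers are matched, so no larger matching exists.

7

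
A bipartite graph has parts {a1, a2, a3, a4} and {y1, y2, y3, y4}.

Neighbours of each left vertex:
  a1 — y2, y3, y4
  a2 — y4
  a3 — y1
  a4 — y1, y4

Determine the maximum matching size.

3

A valid assignment of size 3: a1–y3, a2–y4, a3–y1.
The set {a2, a3, a4} has only 2 neighbours ({y1, y4}), so by Hall's theorem at most 3 of the 4 left vertices can be matched.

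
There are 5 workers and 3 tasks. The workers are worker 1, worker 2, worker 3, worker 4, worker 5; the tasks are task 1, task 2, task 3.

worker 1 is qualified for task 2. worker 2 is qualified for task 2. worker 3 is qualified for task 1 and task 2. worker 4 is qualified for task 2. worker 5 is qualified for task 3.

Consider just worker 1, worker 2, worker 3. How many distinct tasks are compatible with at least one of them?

The union of neighbours of {worker 1, worker 2, worker 3} is {task 1, task 2}, which has 2 elements.
Since |N(S)| = 2 < |S| = 3, Hall's condition fails for this subset.

2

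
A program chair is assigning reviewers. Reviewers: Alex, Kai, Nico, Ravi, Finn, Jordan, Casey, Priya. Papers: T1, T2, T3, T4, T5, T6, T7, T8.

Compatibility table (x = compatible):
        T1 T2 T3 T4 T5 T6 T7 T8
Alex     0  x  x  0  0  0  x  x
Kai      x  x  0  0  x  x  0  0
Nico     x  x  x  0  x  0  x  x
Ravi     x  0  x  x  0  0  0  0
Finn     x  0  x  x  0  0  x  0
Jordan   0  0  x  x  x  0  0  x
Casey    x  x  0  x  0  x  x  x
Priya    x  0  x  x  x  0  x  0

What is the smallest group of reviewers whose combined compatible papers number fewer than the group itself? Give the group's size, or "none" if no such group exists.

A matching saturating every reviewer exists, for instance Alex→T2, Kai→T6, Nico→T5, Ravi→T3, Finn→T1, Jordan→T8, Casey→T4, Priya→T7.
By Hall's marriage theorem, this means |N(S)| ≥ |S| for every subset S, so no violating subset exists.

none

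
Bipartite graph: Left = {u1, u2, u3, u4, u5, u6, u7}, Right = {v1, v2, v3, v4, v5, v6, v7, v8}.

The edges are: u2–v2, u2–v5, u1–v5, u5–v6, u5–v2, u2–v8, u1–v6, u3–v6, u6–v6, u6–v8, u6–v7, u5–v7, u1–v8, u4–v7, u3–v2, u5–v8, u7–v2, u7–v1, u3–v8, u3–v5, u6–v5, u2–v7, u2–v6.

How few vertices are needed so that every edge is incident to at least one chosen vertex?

6

{u7, v2, v5, v6, v7, v8} is a vertex cover of size 6: every edge has an endpoint in this set.
No smaller cover exists because u1–v6, u2–v5, u3–v8, u4–v7, u5–v2, u7–v1 is a matching of size 6, and a cover must include an endpoint of each of these disjoint edges (König's theorem).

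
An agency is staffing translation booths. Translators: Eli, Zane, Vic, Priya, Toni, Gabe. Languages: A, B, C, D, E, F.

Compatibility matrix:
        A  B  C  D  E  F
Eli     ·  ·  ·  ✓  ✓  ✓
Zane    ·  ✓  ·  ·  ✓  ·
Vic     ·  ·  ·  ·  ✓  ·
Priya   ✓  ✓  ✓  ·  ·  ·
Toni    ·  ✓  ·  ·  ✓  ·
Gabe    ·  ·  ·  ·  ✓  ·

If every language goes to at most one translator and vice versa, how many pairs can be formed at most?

A valid assignment of size 4: Eli–D, Zane–B, Vic–E, Priya–C.
The set {Zane, Vic, Toni, Gabe} has only 2 neighbours ({B, E}), so by Hall's theorem at most 4 of the 6 translators can be matched.

4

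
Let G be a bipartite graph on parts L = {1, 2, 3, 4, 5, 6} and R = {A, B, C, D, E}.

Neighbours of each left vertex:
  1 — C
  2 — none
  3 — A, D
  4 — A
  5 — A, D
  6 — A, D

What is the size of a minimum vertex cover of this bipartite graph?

The 3 edges 1–C, 3–D, 4–A form a matching, so any vertex cover needs at least 3 vertices (one per matched edge).
Conversely {1, A, D} meets every edge and has exactly 3 vertices, so 3 is optimal.

3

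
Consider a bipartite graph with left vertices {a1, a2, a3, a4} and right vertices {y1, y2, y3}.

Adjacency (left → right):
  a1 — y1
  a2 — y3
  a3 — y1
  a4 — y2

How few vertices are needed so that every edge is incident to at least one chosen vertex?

3

{a2, a4, y1} is a vertex cover of size 3: every edge has an endpoint in this set.
No smaller cover exists because a1–y1, a2–y3, a4–y2 is a matching of size 3, and a cover must include an endpoint of each of these disjoint edges (König's theorem).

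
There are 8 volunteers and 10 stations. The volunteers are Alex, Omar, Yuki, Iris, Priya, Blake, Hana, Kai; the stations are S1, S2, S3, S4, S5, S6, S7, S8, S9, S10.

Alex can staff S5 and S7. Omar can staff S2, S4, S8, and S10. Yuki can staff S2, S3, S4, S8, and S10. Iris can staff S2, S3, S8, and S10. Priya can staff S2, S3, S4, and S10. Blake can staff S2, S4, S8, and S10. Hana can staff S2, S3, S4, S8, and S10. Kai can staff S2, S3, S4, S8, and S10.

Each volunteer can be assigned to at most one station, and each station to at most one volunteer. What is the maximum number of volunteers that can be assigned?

A valid assignment of size 6: Alex–S7, Omar–S8, Yuki–S3, Iris–S10, Priya–S4, Blake–S2.
The set {Omar, Yuki, Iris, Priya, Blake, Hana, Kai} has only 5 neighbours ({S10, S2, S3, S4, S8}), so by Hall's theorem at most 6 of the 8 volunteers can be matched.

6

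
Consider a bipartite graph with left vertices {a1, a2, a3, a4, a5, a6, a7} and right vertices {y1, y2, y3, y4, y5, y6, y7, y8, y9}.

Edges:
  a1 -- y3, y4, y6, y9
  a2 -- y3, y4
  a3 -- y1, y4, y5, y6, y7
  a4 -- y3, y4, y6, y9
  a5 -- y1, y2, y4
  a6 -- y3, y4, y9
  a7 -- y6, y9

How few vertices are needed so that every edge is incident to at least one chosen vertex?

{a3, a5, y3, y4, y6, y9} is a vertex cover of size 6: every edge has an endpoint in this set.
No smaller cover exists because a1–y9, a2–y4, a3–y7, a4–y6, a5–y1, a6–y3 is a matching of size 6, and a cover must include an endpoint of each of these disjoint edges (König's theorem).

6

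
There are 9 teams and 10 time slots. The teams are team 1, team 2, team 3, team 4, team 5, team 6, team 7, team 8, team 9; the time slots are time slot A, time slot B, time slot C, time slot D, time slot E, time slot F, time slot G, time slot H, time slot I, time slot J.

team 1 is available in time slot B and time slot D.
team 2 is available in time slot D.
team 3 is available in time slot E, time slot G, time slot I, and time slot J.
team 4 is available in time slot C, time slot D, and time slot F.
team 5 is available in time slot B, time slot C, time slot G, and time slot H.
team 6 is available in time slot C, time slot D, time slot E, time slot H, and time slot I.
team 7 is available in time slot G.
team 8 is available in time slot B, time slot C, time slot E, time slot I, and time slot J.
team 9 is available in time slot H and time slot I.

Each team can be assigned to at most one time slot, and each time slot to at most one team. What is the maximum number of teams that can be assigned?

9

A valid assignment of size 9: team 1-time slot B, team 2-time slot D, team 3-time slot J, team 4-time slot F, team 5-time slot H, team 6-time slot E, team 7-time slot G, team 8-time slot C, team 9-time slot I.
This saturates every team, so 9 is the maximum.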